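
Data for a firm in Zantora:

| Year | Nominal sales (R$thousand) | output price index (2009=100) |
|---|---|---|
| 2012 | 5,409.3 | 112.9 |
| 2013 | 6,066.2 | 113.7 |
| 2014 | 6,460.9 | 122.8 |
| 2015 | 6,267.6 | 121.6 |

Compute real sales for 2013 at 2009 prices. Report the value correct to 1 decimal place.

Real sales 2013 = 6066.2 / 1.137 = 5335.27.

R$5,335.3 thousand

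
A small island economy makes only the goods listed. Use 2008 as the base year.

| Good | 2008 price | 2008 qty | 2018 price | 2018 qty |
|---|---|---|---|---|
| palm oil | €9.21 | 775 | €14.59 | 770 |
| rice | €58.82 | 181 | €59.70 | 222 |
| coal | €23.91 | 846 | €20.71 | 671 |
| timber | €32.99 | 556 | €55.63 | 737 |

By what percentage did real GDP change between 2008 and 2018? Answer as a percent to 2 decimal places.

Real GDP 2008 = Nominal GDP 2008 = 9.21·775 + 58.82·181 + 23.91·846 + 32.99·556 = 56354.47.
Real GDP 2018 (at 2008 prices) = 9.21·770 + 58.82·222 + 23.91·671 + 32.99·737 = 60506.98.
Real growth = 60506.98/56354.47 − 1 = 0.0737.

7.37%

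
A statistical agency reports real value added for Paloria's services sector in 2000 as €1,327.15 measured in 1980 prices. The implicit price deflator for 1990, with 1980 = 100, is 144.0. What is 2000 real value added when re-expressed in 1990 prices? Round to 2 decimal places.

€1,911.10

Real value added in 1990 prices = Real value added in 1980 prices × (P_1990/P_1980) = 1327.15 × 1.440 = 1911.10.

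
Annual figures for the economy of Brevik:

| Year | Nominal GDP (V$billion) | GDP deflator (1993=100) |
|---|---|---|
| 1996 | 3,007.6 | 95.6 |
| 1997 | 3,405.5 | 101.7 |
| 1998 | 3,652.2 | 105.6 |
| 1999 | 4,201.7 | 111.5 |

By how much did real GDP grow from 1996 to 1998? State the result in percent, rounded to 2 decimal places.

9.93%

Real GDP 1996 = 3007.6/0.956 = 3146.03.
Real GDP 1998 = 3652.2/1.056 = 3458.52.
Change = 3458.52/3146.03 − 1 = 0.0993.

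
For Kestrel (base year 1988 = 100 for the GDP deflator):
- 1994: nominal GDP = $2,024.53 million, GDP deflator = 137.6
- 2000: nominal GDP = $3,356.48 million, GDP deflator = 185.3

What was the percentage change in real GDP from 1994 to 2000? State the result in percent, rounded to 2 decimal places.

23.11%

Real GDP 1994 = 2024.53 / 1.376 = 1471.32.
Real GDP 2000 = 3356.48 / 1.853 = 1811.38.
Real growth = 1811.38 / 1471.32 − 1 = 0.2311.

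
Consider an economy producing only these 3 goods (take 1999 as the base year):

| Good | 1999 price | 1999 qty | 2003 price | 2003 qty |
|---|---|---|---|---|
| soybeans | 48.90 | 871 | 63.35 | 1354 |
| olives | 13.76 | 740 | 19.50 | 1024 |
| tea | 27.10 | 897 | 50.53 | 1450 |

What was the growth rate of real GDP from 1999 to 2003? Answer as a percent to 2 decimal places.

Real GDP 1999 = Nominal GDP 1999 = 48.90·871 + 13.76·740 + 27.10·897 = 77083.00.
Real GDP 2003 (at 1999 prices) = 48.90·1354 + 13.76·1024 + 27.10·1450 = 119595.84.
Real growth = 119595.84/77083.00 − 1 = 0.5515.

55.15%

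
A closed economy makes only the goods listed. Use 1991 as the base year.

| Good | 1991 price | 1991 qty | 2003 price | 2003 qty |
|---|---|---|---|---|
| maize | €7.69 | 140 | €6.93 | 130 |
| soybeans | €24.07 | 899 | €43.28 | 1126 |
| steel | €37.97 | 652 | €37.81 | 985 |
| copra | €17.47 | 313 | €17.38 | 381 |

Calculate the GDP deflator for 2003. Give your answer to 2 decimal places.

129.57

Nominal GDP 2003 = 6.93·130 + 43.28·1126 + 37.81·985 + 17.38·381 = 93498.81.
Real GDP 2003 (at 1991 prices) = 7.69·130 + 24.07·1126 + 37.97·985 + 17.47·381 = 72159.04.
Deflator = Nominal/Real × 100 = 93498.81/72159.04 × 100 = 129.573.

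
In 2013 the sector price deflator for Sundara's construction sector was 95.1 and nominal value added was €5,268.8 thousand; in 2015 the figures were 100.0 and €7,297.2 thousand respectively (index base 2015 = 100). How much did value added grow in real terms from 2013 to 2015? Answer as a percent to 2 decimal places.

31.71%

Real value added 2013 = 5268.8 / 0.951 = 5540.27.
Real value added 2015 = 7297.2 / 1.000 = 7297.20.
Real growth = 7297.20 / 5540.27 − 1 = 0.3171.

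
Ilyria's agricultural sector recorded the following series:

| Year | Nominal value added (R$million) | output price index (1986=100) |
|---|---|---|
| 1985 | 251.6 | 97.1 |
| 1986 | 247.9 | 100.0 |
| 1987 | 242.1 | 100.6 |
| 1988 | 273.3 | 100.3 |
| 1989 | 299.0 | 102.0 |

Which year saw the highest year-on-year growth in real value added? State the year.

1986: real = 247.9/1.000 = 247.90; growth vs 1985 (259.11) = -4.33%.
1987: real = 242.1/1.006 = 240.66; growth vs 1986 (247.90) = -2.92%.
1988: real = 273.3/1.003 = 272.48; growth vs 1987 (240.66) = 13.22%.
1989: real = 299.0/1.020 = 293.14; growth vs 1988 (272.48) = 7.58%.

1988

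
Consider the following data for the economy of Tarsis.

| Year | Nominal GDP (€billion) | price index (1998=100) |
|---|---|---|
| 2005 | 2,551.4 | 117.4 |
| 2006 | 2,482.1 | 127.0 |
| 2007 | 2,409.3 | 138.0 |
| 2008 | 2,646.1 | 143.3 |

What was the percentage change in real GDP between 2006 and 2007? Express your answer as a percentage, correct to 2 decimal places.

-10.67%

Real GDP 2006 = 2482.1/1.270 = 1954.41.
Real GDP 2007 = 2409.3/1.380 = 1745.87.
Change = 1745.87/1954.41 − 1 = -0.1067.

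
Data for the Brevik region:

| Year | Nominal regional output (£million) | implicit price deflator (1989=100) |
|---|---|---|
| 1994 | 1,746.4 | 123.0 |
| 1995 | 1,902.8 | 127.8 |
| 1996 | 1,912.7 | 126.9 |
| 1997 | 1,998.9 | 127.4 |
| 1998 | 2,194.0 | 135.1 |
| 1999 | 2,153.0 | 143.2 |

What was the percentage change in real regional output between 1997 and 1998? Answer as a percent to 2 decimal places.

3.50%

Real regional output 1997 = 1998.9/1.274 = 1569.00.
Real regional output 1998 = 2194.0/1.351 = 1623.98.
Change = 1623.98/1569.00 − 1 = 0.0350.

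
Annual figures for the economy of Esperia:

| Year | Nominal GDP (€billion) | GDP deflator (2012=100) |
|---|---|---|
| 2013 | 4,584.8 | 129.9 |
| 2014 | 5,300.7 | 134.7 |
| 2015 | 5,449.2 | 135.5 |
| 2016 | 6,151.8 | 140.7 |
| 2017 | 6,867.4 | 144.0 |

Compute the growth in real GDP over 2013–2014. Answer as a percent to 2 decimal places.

11.49%

Real GDP 2013 = 4584.8/1.299 = 3529.48.
Real GDP 2014 = 5300.7/1.347 = 3935.19.
Change = 3935.19/3529.48 − 1 = 0.1149.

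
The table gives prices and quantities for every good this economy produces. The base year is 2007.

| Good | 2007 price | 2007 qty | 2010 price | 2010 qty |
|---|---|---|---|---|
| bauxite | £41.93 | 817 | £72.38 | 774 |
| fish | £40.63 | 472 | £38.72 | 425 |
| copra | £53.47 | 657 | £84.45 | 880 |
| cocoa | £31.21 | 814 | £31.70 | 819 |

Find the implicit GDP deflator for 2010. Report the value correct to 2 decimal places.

141.21

Nominal GDP 2010 = 72.38·774 + 38.72·425 + 84.45·880 + 31.70·819 = 172756.42.
Real GDP 2010 (at 2007 prices) = 41.93·774 + 40.63·425 + 53.47·880 + 31.21·819 = 122336.16.
Deflator = Nominal/Real × 100 = 172756.42/122336.16 × 100 = 141.215.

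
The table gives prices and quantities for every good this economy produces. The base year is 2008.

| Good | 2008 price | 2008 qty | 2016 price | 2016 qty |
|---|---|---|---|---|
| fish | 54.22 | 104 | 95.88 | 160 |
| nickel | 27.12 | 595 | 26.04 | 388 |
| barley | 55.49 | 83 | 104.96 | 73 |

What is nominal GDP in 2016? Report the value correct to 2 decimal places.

33106.40

Nominal GDP 2016 = Σ (p_2016 × q_2016) = 95.88·160 + 26.04·388 + 104.96·73 = 33106.40.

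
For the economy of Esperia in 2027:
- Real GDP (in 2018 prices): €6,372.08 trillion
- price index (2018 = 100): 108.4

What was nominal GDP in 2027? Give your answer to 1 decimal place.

€6,907.3 trillion

Nominal GDP = Real × (price index/100) = 6372.08 × 1.084 = 6907.33.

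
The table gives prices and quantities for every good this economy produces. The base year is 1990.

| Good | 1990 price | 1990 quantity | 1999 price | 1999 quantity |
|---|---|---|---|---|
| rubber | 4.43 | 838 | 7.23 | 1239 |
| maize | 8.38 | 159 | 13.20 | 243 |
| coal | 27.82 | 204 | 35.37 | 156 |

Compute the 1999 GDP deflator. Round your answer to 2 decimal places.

Nominal GDP 1999 = 7.23·1239 + 13.20·243 + 35.37·156 = 17683.29.
Real GDP 1999 (at 1990 prices) = 4.43·1239 + 8.38·243 + 27.82·156 = 11865.03.
Deflator = Nominal/Real × 100 = 17683.29/11865.03 × 100 = 149.037.

149.04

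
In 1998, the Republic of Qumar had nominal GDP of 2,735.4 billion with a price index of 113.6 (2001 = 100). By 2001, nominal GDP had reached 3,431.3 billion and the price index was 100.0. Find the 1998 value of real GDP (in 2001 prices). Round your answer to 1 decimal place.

Real GDP = Nominal / (price index/100) = 2735.4 / 1.136 = 2407.92.

2,407.9 billion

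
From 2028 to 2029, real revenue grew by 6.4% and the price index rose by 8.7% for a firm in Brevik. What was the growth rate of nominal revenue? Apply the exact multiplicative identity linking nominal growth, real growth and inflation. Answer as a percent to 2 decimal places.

15.66%

(1 + g_nom) = (1 + g_real)(1 + π) = 1.0640 × 1.0870 = 1.15657.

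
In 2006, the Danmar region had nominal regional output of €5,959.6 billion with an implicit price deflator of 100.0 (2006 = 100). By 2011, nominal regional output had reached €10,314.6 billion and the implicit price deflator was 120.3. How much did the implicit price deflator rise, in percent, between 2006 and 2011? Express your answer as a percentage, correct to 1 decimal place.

20.3%

Price-level change = 120.3 / 100.0 − 1 = 0.2030.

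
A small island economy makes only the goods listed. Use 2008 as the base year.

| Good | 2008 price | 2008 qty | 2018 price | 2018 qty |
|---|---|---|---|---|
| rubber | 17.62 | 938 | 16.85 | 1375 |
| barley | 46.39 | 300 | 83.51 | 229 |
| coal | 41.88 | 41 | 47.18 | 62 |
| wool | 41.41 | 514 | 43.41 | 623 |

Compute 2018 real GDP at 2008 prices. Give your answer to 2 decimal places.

Real GDP 2018 = Σ (p_2008 × q_2018) = 17.62·1375 + 46.39·229 + 41.88·62 + 41.41·623 = 63245.80.

63245.80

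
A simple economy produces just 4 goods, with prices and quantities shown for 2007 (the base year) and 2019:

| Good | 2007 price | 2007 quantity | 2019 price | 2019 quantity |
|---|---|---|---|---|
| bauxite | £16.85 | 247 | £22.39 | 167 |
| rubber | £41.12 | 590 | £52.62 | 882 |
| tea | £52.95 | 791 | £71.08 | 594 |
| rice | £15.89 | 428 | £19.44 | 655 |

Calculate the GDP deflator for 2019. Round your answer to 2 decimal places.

129.85

Nominal GDP 2019 = 22.39·167 + 52.62·882 + 71.08·594 + 19.44·655 = 105104.69.
Real GDP 2019 (at 2007 prices) = 16.85·167 + 41.12·882 + 52.95·594 + 15.89·655 = 80942.04.
Deflator = Nominal/Real × 100 = 105104.69/80942.04 × 100 = 129.852.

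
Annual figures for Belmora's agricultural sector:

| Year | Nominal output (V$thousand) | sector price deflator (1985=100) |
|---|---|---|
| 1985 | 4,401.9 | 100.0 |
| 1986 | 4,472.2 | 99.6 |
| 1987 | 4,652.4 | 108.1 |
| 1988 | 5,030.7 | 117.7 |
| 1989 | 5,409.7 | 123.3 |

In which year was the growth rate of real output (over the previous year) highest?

1989

1986: real = 4472.2/0.996 = 4490.16; growth vs 1985 (4401.90) = 2.01%.
1987: real = 4652.4/1.081 = 4303.79; growth vs 1986 (4490.16) = -4.15%.
1988: real = 5030.7/1.177 = 4274.17; growth vs 1987 (4303.79) = -0.69%.
1989: real = 5409.7/1.233 = 4387.43; growth vs 1988 (4274.17) = 2.65%.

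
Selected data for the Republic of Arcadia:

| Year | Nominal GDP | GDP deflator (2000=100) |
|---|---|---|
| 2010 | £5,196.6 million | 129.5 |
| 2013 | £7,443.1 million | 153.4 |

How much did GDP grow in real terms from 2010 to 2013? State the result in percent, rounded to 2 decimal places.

Real GDP 2010 = 5196.6 / 1.295 = 4012.82.
Real GDP 2013 = 7443.1 / 1.534 = 4852.09.
Real growth = 4852.09 / 4012.82 − 1 = 0.2091.

20.91%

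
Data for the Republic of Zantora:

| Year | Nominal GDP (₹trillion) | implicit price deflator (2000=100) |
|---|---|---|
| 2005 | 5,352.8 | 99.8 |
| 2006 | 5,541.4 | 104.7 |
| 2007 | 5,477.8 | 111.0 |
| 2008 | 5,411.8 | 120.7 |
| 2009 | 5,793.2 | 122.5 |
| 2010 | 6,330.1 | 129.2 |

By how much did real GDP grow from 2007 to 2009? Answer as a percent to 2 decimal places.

Real GDP 2007 = 5477.8/1.110 = 4934.95.
Real GDP 2009 = 5793.2/1.225 = 4729.14.
Change = 4729.14/4934.95 − 1 = -0.0417.

-4.17%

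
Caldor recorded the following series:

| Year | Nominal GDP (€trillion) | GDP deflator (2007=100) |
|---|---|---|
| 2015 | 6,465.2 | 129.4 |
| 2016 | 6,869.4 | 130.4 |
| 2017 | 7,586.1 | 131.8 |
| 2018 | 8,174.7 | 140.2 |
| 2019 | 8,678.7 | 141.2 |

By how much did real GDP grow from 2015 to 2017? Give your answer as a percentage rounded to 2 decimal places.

Real GDP 2015 = 6465.2/1.294 = 4996.29.
Real GDP 2017 = 7586.1/1.318 = 5755.77.
Change = 5755.77/4996.29 − 1 = 0.1520.

15.20%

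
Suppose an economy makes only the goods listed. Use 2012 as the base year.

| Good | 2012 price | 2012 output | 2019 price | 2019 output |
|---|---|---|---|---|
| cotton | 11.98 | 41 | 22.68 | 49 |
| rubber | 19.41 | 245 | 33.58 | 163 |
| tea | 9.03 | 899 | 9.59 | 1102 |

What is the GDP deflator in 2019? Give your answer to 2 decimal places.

125.19

Nominal GDP 2019 = 22.68·49 + 33.58·163 + 9.59·1102 = 17153.04.
Real GDP 2019 (at 2012 prices) = 11.98·49 + 19.41·163 + 9.03·1102 = 13701.91.
Deflator = Nominal/Real × 100 = 17153.04/13701.91 × 100 = 125.187.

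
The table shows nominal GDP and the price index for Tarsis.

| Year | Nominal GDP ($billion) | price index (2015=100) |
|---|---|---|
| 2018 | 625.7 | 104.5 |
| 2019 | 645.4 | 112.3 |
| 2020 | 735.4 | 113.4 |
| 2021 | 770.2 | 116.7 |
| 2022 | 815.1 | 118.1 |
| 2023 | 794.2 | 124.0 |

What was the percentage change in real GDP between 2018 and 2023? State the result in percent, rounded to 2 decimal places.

6.97%

Real GDP 2018 = 625.7/1.045 = 598.76.
Real GDP 2023 = 794.2/1.240 = 640.48.
Change = 640.48/598.76 − 1 = 0.0697.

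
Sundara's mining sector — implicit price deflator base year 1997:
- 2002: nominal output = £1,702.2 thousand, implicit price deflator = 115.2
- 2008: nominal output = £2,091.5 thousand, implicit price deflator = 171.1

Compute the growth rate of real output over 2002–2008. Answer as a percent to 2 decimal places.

-17.27%

Real output 2002 = 1702.2 / 1.152 = 1477.60.
Real output 2008 = 2091.5 / 1.711 = 1222.38.
Real growth = 1222.38 / 1477.60 − 1 = -0.1727.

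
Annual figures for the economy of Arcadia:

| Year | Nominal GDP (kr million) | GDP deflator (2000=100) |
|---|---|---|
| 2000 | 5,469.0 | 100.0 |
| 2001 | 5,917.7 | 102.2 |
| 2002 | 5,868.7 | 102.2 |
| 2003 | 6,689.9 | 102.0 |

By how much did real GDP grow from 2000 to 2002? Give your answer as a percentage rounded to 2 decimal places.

Real GDP 2000 = 5469.0/1.000 = 5469.00.
Real GDP 2002 = 5868.7/1.022 = 5742.37.
Change = 5742.37/5469.00 − 1 = 0.0500.

5.00%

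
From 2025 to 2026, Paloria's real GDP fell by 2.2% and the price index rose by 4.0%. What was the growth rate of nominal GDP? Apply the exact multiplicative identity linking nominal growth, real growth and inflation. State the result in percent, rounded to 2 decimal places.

1.71%

(1 + g_nom) = (1 + g_real)(1 + π) = 0.9780 × 1.0400 = 1.01712.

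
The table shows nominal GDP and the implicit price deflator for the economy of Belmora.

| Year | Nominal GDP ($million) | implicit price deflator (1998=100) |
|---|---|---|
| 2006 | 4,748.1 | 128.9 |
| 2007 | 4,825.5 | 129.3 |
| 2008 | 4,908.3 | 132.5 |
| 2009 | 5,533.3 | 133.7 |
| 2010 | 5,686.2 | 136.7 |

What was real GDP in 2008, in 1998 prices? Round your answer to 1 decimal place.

$3,704.4 million

Real GDP 2008 = 4908.3 / 1.325 = 3704.38.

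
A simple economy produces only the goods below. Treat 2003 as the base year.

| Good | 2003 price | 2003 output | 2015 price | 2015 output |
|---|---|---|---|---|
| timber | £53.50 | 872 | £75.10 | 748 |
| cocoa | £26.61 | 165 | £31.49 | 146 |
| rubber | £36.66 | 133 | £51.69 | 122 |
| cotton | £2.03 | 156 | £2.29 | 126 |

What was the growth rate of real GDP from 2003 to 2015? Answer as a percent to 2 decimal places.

Real GDP 2003 = Nominal GDP 2003 = 53.50·872 + 26.61·165 + 36.66·133 + 2.03·156 = 56235.11.
Real GDP 2015 (at 2003 prices) = 53.50·748 + 26.61·146 + 36.66·122 + 2.03·126 = 48631.36.
Real growth = 48631.36/56235.11 − 1 = -0.1352.

-13.52%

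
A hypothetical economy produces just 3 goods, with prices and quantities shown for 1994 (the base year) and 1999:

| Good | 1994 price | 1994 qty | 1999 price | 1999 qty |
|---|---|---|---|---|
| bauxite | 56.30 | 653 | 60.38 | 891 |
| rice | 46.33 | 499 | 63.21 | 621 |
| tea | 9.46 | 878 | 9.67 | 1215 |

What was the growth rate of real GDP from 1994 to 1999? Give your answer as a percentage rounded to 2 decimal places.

32.62%

Real GDP 1994 = Nominal GDP 1994 = 56.30·653 + 46.33·499 + 9.46·878 = 68188.45.
Real GDP 1999 (at 1994 prices) = 56.30·891 + 46.33·621 + 9.46·1215 = 90428.13.
Real growth = 90428.13/68188.45 − 1 = 0.3262.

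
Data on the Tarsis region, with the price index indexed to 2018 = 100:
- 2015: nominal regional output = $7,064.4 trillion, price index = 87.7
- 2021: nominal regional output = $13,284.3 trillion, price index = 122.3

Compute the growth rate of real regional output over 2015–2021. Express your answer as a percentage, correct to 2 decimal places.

Deflate each year: 2015 → 7064.4/0.877 = 8055.19; 2021 → 13284.3/1.223 = 10862.06.
So real regional output changed by 10862.06/8055.19 − 1 = 0.3485, i.e. 34.85%.

34.85%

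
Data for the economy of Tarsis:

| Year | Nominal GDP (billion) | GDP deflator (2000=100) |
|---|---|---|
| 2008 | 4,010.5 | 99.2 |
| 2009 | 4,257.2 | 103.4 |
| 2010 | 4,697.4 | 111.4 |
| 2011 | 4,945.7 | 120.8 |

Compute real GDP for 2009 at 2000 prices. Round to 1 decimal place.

Real GDP 2009 = 4257.2 / 1.034 = 4117.21.

4,117.2 billion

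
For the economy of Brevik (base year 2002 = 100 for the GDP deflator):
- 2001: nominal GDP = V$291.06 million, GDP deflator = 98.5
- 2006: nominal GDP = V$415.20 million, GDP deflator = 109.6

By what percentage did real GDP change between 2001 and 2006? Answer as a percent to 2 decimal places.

Real GDP 2001 = 291.06 / 0.985 = 295.49.
Real GDP 2006 = 415.20 / 1.096 = 378.83.
Real growth = 378.83 / 295.49 − 1 = 0.2820.

28.20%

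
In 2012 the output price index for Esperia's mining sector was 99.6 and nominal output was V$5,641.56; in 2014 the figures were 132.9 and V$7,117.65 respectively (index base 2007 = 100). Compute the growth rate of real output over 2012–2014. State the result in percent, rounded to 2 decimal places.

-5.45%

Deflate each year: 2012 → 5641.56/0.996 = 5664.22; 2014 → 7117.65/1.329 = 5355.64.
So real output changed by 5355.64/5664.22 − 1 = -0.0545, i.e. -5.45%.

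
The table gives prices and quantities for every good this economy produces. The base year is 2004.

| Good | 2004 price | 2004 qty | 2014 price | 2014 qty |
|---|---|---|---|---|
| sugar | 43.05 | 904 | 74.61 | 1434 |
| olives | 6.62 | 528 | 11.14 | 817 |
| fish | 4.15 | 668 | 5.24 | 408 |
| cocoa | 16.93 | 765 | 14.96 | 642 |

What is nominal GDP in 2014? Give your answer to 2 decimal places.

127834.36

Nominal GDP 2014 = Σ (p_2014 × q_2014) = 74.61·1434 + 11.14·817 + 5.24·408 + 14.96·642 = 127834.36.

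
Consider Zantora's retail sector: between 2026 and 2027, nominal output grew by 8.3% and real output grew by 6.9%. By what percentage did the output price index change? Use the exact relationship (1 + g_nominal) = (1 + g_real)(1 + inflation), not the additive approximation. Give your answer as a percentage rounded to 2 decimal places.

1.31%

(1 + g_nom) = (1 + g_real)(1 + π), so π = 1.0830 / 1.0690 − 1 = 0.01310.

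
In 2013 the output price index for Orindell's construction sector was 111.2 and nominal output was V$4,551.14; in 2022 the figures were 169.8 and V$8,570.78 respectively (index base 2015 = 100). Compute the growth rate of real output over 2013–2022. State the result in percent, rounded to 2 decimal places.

23.33%

Deflate each year: 2013 → 4551.14/1.112 = 4092.75; 2022 → 8570.78/1.698 = 5047.57.
So real output changed by 5047.57/4092.75 − 1 = 0.2333, i.e. 23.33%.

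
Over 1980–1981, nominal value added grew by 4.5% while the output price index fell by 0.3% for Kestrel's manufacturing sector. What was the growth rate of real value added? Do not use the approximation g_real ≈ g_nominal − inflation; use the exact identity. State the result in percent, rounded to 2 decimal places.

4.81%

(1 + g_nom) = (1 + g_real)(1 + π), so g_real = 1.0450 / 0.9970 − 1 = 0.04814.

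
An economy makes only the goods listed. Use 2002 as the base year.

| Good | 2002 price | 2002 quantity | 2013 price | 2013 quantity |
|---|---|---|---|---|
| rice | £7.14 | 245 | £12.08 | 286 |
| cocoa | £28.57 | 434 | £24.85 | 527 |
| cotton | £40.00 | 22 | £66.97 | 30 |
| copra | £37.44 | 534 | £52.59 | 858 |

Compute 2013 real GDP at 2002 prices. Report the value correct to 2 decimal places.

Real GDP 2013 = Σ (p_2002 × q_2013) = 7.14·286 + 28.57·527 + 40.00·30 + 37.44·858 = 50421.95.

£50421.95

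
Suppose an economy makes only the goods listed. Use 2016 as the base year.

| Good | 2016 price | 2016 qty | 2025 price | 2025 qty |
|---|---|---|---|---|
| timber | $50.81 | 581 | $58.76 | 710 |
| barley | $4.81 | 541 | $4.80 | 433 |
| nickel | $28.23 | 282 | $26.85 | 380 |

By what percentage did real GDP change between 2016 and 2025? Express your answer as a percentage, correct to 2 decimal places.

21.96%

Real GDP 2016 = Nominal GDP 2016 = 50.81·581 + 4.81·541 + 28.23·282 = 40083.68.
Real GDP 2025 (at 2016 prices) = 50.81·710 + 4.81·433 + 28.23·380 = 48885.23.
Real growth = 48885.23/40083.68 − 1 = 0.2196.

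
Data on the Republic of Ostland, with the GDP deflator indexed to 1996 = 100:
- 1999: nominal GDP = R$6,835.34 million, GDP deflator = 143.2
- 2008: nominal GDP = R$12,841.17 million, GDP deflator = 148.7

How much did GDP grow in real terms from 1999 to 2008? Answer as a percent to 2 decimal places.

80.92%

Real GDP 1999 = 6835.34 / 1.432 = 4773.28.
Real GDP 2008 = 12841.17 / 1.487 = 8635.62.
Real growth = 8635.62 / 4773.28 − 1 = 0.8092.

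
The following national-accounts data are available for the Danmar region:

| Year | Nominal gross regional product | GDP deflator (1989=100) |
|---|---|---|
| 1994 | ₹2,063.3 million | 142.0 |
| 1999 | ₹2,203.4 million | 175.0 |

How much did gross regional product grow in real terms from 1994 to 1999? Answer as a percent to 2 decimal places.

-13.35%

Deflate each year: 1994 → 2063.3/1.420 = 1453.03; 1999 → 2203.4/1.750 = 1259.09.
So real gross regional product changed by 1259.09/1453.03 − 1 = -0.1335, i.e. -13.35%.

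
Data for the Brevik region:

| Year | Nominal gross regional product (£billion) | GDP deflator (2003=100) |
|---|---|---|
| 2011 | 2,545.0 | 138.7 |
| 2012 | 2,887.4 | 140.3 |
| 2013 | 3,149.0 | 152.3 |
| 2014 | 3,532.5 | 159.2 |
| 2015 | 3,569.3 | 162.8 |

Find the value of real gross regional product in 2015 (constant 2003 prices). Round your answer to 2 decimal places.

Real gross regional product 2015 = 3569.3 / 1.628 = 2192.44.

£2,192.44 billion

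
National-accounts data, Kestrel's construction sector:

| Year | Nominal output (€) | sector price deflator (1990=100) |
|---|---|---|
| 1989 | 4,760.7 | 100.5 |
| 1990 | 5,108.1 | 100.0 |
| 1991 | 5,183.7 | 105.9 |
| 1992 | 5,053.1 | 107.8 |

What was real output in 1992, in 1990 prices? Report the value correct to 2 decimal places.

Real output 1992 = 5053.1 / 1.078 = 4687.48.

€4,687.48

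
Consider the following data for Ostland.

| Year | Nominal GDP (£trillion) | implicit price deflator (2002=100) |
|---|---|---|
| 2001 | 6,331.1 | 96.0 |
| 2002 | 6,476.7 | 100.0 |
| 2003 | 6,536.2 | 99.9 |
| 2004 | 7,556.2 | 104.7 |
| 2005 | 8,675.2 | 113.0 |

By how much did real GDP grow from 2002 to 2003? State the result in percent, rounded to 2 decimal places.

Real GDP 2002 = 6476.7/1.000 = 6476.70.
Real GDP 2003 = 6536.2/0.999 = 6542.74.
Change = 6542.74/6476.70 − 1 = 0.0102.

1.02%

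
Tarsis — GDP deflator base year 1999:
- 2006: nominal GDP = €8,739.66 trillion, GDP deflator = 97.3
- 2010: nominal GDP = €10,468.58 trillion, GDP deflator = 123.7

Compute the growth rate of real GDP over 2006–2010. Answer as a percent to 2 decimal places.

-5.78%

Deflate each year: 2006 → 8739.66/0.973 = 8982.18; 2010 → 10468.58/1.237 = 8462.88.
So real GDP changed by 8462.88/8982.18 − 1 = -0.0578, i.e. -5.78%.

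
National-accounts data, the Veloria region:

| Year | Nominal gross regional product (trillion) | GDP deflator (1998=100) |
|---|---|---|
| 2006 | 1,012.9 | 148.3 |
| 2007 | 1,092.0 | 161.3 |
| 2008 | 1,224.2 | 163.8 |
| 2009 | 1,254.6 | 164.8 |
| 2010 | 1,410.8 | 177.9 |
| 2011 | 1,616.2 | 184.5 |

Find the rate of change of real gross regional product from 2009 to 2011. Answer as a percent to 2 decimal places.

15.07%

Real gross regional product 2009 = 1254.6/1.648 = 761.29.
Real gross regional product 2011 = 1616.2/1.845 = 875.99.
Change = 875.99/761.29 − 1 = 0.1507.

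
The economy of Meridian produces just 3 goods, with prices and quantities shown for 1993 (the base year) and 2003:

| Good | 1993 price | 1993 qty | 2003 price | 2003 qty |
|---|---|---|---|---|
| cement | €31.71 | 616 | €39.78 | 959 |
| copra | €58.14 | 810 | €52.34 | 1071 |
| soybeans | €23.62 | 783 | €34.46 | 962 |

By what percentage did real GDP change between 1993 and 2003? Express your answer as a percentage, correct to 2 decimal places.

Real GDP 1993 = Nominal GDP 1993 = 31.71·616 + 58.14·810 + 23.62·783 = 85121.22.
Real GDP 2003 (at 1993 prices) = 31.71·959 + 58.14·1071 + 23.62·962 = 115400.27.
Real growth = 115400.27/85121.22 − 1 = 0.3557.

35.57%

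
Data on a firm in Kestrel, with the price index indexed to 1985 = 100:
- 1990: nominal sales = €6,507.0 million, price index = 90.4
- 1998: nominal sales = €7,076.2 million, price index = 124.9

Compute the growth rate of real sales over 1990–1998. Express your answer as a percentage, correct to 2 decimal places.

-21.29%

Deflate each year: 1990 → 6507.0/0.904 = 7198.01; 1998 → 7076.2/1.249 = 5665.49.
So real sales changed by 5665.49/7198.01 − 1 = -0.2129, i.e. -21.29%.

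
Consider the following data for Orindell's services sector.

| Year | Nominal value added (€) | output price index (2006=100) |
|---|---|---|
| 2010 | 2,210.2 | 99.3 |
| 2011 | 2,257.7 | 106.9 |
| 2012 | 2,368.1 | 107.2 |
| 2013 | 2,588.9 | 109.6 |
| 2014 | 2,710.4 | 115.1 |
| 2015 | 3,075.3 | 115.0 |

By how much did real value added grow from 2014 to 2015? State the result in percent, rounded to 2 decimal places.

Real value added 2014 = 2710.4/1.151 = 2354.82.
Real value added 2015 = 3075.3/1.150 = 2674.17.
Change = 2674.17/2354.82 − 1 = 0.1356.

13.56%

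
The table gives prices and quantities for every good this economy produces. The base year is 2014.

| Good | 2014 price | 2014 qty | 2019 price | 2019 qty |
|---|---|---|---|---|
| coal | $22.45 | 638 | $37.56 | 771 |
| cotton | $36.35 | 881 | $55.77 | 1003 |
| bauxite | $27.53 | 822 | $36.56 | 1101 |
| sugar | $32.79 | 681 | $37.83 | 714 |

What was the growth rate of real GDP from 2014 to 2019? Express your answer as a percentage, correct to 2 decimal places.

17.72%

Real GDP 2014 = Nominal GDP 2014 = 22.45·638 + 36.35·881 + 27.53·822 + 32.79·681 = 91307.10.
Real GDP 2019 (at 2014 prices) = 22.45·771 + 36.35·1003 + 27.53·1101 + 32.79·714 = 107490.59.
Real growth = 107490.59/91307.10 − 1 = 0.1772.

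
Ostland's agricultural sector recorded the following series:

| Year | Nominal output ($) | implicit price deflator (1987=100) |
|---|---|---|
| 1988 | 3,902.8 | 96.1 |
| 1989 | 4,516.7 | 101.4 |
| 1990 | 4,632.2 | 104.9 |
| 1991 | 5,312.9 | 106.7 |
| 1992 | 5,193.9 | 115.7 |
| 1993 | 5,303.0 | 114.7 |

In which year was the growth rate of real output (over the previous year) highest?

1991

1989: real = 4516.7/1.014 = 4454.34; growth vs 1988 (4061.19) = 9.68%.
1990: real = 4632.2/1.049 = 4415.82; growth vs 1989 (4454.34) = -0.86%.
1991: real = 5312.9/1.067 = 4979.29; growth vs 1990 (4415.82) = 12.76%.
1992: real = 5193.9/1.157 = 4489.11; growth vs 1991 (4979.29) = -9.84%.
1993: real = 5303.0/1.147 = 4623.37; growth vs 1992 (4489.11) = 2.99%.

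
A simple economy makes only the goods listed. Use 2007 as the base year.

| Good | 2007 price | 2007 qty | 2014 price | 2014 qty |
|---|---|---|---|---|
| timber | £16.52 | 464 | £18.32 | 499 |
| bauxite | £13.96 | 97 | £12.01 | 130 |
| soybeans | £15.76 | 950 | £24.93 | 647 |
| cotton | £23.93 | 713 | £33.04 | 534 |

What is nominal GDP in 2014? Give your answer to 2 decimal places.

£44476.05

Nominal GDP 2014 = Σ (p_2014 × q_2014) = 18.32·499 + 12.01·130 + 24.93·647 + 33.04·534 = 44476.05.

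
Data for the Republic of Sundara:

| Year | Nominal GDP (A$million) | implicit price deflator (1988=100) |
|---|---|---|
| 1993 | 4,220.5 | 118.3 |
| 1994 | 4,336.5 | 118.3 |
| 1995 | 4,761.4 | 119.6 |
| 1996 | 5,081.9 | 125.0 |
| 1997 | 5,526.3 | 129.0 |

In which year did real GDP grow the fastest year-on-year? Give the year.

1994: real = 4336.5/1.183 = 3665.68; growth vs 1993 (3567.62) = 2.75%.
1995: real = 4761.4/1.196 = 3981.10; growth vs 1994 (3665.68) = 8.60%.
1996: real = 5081.9/1.250 = 4065.52; growth vs 1995 (3981.10) = 2.12%.
1997: real = 5526.3/1.290 = 4283.95; growth vs 1996 (4065.52) = 5.37%.

1995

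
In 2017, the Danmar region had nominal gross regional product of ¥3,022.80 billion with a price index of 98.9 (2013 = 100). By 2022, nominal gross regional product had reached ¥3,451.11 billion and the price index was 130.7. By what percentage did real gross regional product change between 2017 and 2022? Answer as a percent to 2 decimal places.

-13.61%

Real gross regional product 2017 = 3022.80 / 0.989 = 3056.42.
Real gross regional product 2022 = 3451.11 / 1.307 = 2640.48.
Real growth = 2640.48 / 3056.42 − 1 = -0.1361.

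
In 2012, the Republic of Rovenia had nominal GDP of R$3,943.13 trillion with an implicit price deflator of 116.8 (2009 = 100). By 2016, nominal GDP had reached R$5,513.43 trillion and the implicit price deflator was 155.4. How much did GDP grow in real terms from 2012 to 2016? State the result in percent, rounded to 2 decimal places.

5.09%

Deflate each year: 2012 → 3943.13/1.168 = 3375.97; 2016 → 5513.43/1.554 = 3547.90.
So real GDP changed by 3547.90/3375.97 − 1 = 0.0509, i.e. 5.09%.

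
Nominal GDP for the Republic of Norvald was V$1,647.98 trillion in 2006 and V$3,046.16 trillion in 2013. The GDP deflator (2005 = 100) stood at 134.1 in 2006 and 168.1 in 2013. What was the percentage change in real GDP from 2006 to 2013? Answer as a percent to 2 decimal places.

Real GDP 2006 = 1647.98 / 1.341 = 1228.92.
Real GDP 2013 = 3046.16 / 1.681 = 1812.11.
Real growth = 1812.11 / 1228.92 − 1 = 0.4746.

47.46%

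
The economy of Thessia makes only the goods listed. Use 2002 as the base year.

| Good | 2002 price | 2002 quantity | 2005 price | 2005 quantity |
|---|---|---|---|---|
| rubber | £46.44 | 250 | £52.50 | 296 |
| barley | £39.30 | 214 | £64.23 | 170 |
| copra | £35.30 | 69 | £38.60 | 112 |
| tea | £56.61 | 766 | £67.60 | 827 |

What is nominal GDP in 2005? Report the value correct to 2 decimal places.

Nominal GDP 2005 = Σ (p_2005 × q_2005) = 52.50·296 + 64.23·170 + 38.60·112 + 67.60·827 = 86687.50.

£86687.50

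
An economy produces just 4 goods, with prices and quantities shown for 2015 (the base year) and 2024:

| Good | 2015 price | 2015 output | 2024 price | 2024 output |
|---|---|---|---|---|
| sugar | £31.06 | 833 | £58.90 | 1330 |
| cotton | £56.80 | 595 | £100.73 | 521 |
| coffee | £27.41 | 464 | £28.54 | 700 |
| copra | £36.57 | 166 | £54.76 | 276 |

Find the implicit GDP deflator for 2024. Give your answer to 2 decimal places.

Nominal GDP 2024 = 58.90·1330 + 100.73·521 + 28.54·700 + 54.76·276 = 165909.09.
Real GDP 2024 (at 2015 prices) = 31.06·1330 + 56.80·521 + 27.41·700 + 36.57·276 = 100182.92.
Deflator = Nominal/Real × 100 = 165909.09/100182.92 × 100 = 165.606.

165.61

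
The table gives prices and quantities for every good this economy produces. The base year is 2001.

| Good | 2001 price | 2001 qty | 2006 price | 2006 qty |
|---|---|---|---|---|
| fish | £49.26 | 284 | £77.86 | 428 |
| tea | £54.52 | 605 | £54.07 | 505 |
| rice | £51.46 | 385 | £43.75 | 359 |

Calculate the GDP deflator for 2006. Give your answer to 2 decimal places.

Nominal GDP 2006 = 77.86·428 + 54.07·505 + 43.75·359 = 76335.68.
Real GDP 2006 (at 2001 prices) = 49.26·428 + 54.52·505 + 51.46·359 = 67090.02.
Deflator = Nominal/Real × 100 = 76335.68/67090.02 × 100 = 113.781.

113.78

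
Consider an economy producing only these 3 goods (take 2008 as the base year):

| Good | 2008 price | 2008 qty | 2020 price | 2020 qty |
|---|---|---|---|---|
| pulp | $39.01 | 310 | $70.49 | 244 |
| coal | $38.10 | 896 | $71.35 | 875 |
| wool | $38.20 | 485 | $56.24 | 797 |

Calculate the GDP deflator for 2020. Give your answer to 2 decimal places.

169.78

Nominal GDP 2020 = 70.49·244 + 71.35·875 + 56.24·797 = 124454.09.
Real GDP 2020 (at 2008 prices) = 39.01·244 + 38.10·875 + 38.20·797 = 73301.34.
Deflator = Nominal/Real × 100 = 124454.09/73301.34 × 100 = 169.784.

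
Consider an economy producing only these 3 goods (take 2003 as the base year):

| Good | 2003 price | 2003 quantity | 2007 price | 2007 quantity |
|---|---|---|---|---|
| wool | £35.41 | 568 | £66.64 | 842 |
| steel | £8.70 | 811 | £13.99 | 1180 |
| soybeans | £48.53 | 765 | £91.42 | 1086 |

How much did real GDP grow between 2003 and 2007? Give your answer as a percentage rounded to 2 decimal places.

Real GDP 2003 = Nominal GDP 2003 = 35.41·568 + 8.70·811 + 48.53·765 = 64294.03.
Real GDP 2007 (at 2003 prices) = 35.41·842 + 8.70·1180 + 48.53·1086 = 92784.80.
Real growth = 92784.80/64294.03 − 1 = 0.4431.

44.31%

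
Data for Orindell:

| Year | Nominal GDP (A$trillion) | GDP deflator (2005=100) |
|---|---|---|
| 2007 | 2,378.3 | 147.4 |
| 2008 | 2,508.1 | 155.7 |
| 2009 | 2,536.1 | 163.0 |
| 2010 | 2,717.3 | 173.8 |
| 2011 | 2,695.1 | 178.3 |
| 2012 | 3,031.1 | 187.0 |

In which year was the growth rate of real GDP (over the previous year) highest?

2008: real = 2508.1/1.557 = 1610.85; growth vs 2007 (1613.50) = -0.16%.
2009: real = 2536.1/1.630 = 1555.89; growth vs 2008 (1610.85) = -3.41%.
2010: real = 2717.3/1.738 = 1563.46; growth vs 2009 (1555.89) = 0.49%.
2011: real = 2695.1/1.783 = 1511.55; growth vs 2010 (1563.46) = -3.32%.
2012: real = 3031.1/1.870 = 1620.91; growth vs 2011 (1511.55) = 7.23%.

2012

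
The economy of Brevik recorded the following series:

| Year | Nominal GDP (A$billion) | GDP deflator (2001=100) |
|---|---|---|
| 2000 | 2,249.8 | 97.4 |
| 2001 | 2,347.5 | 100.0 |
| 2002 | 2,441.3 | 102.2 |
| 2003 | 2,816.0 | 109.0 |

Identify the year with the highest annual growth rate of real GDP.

2001: real = 2347.5/1.000 = 2347.50; growth vs 2000 (2309.86) = 1.63%.
2002: real = 2441.3/1.022 = 2388.75; growth vs 2001 (2347.50) = 1.76%.
2003: real = 2816.0/1.090 = 2583.49; growth vs 2002 (2388.75) = 8.15%.

2003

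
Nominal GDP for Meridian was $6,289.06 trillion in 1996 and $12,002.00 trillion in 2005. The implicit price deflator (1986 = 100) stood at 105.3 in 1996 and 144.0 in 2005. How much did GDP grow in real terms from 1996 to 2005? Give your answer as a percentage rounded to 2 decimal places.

Real GDP 1996 = 6289.06 / 1.053 = 5972.52.
Real GDP 2005 = 12002.00 / 1.440 = 8334.72.
Real growth = 8334.72 / 5972.52 − 1 = 0.3955.

39.55%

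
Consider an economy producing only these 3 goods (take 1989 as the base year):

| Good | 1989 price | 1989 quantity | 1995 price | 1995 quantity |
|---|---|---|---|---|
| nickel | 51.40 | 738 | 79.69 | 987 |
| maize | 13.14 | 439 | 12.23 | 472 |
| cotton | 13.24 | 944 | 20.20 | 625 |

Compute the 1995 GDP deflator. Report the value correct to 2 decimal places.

Nominal GDP 1995 = 79.69·987 + 12.23·472 + 20.20·625 = 97051.59.
Real GDP 1995 (at 1989 prices) = 51.40·987 + 13.14·472 + 13.24·625 = 65208.88.
Deflator = Nominal/Real × 100 = 97051.59/65208.88 × 100 = 148.832.

148.83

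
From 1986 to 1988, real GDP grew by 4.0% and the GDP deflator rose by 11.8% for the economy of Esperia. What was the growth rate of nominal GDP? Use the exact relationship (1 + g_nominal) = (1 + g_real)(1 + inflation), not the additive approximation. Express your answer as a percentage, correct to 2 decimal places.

16.27%

(1 + g_nom) = (1 + g_real)(1 + π) = 1.0400 × 1.1180 = 1.16272.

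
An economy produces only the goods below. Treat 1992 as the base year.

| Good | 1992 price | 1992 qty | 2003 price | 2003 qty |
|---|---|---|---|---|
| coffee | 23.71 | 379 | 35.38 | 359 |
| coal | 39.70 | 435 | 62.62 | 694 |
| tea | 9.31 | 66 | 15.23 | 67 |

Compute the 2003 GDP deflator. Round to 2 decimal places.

Nominal GDP 2003 = 35.38·359 + 62.62·694 + 15.23·67 = 57180.11.
Real GDP 2003 (at 1992 prices) = 23.71·359 + 39.70·694 + 9.31·67 = 36687.46.
Deflator = Nominal/Real × 100 = 57180.11/36687.46 × 100 = 155.857.

155.86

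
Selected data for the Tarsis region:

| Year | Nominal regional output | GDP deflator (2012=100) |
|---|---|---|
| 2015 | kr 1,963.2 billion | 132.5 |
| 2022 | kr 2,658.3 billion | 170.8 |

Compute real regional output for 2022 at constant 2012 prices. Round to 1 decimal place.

kr 1,556.4 billion

Real regional output = Nominal / (GDP deflator/100) = 2658.3 / 1.708 = 1556.38.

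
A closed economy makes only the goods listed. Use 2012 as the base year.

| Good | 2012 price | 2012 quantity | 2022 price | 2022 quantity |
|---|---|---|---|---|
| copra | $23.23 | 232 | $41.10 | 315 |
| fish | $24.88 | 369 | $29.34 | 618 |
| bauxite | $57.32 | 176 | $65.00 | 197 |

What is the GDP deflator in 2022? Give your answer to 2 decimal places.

Nominal GDP 2022 = 41.10·315 + 29.34·618 + 65.00·197 = 43883.62.
Real GDP 2022 (at 2012 prices) = 23.23·315 + 24.88·618 + 57.32·197 = 33985.33.
Deflator = Nominal/Real × 100 = 43883.62/33985.33 × 100 = 129.125.

129.13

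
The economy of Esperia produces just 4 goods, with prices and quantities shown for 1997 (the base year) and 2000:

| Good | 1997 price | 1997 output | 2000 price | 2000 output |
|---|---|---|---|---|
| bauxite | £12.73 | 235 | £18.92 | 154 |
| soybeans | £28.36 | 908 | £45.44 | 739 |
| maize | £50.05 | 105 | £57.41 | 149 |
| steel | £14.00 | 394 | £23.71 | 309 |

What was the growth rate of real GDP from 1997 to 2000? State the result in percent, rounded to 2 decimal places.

Real GDP 1997 = Nominal GDP 1997 = 12.73·235 + 28.36·908 + 50.05·105 + 14.00·394 = 39513.68.
Real GDP 2000 (at 1997 prices) = 12.73·154 + 28.36·739 + 50.05·149 + 14.00·309 = 34701.91.
Real growth = 34701.91/39513.68 − 1 = -0.1218.

-12.18%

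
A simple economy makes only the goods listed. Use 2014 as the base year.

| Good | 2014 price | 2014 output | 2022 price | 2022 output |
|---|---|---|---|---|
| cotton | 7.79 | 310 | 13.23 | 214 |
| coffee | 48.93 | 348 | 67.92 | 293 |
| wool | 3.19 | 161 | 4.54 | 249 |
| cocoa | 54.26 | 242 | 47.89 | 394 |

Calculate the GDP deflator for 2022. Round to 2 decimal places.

111.93

Nominal GDP 2022 = 13.23·214 + 67.92·293 + 4.54·249 + 47.89·394 = 42730.90.
Real GDP 2022 (at 2014 prices) = 7.79·214 + 48.93·293 + 3.19·249 + 54.26·394 = 38176.30.
Deflator = Nominal/Real × 100 = 42730.90/38176.30 × 100 = 111.930.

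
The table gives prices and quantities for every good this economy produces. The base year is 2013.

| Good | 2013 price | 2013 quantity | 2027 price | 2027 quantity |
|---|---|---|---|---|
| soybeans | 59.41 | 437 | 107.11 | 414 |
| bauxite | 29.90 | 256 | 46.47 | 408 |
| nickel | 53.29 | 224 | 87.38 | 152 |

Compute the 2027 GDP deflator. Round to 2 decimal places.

Nominal GDP 2027 = 107.11·414 + 46.47·408 + 87.38·152 = 76585.06.
Real GDP 2027 (at 2013 prices) = 59.41·414 + 29.90·408 + 53.29·152 = 44895.02.
Deflator = Nominal/Real × 100 = 76585.06/44895.02 × 100 = 170.587.

170.59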